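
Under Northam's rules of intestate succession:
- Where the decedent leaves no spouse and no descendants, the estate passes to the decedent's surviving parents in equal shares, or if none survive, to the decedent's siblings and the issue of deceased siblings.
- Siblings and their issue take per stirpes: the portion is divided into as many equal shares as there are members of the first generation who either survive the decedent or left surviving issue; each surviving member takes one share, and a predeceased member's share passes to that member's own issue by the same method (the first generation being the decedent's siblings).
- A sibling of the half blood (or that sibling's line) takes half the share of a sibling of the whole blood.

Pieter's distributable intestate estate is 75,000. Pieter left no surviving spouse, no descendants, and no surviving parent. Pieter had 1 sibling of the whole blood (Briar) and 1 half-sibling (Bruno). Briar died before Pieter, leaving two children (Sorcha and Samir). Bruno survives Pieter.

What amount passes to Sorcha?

The entire 75,000 passes to the siblings and their issue.
Counting each half-blood sibling's line as half a unit, there are 3/2 units in 75,000, so one unit is 50,000. Whole-blood lines (Briar) take 50,000 each; half-blood lines (Bruno) take 25,000 each.
Briar's share (50,000) is divided into 2 shares of 25,000: Sorcha and Samir each take 25,000.

Sorcha receives 25,000.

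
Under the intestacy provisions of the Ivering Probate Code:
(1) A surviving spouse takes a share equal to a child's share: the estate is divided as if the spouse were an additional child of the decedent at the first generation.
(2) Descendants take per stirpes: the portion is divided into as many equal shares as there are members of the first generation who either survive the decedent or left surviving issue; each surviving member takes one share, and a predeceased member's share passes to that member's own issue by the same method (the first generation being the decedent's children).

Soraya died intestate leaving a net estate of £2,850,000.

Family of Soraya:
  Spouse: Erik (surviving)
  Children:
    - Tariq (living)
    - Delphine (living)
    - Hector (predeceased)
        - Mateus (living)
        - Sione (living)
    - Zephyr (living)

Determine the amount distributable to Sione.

The spouse counts as an additional share at the children's level, so there are 5 primary shares of £570,000. Erik takes one such share (£570,000).
The children's combined portion (£2,280,000) is divided into 4 shares of £570,000: Tariq, Delphine, and Zephyr each take £570,000; Hector's £570,000 share passes to Hector's issue.
Hector's share (£570,000) is divided into 2 shares of £285,000: Mateus and Sione each take £285,000.

Sione receives £285,000.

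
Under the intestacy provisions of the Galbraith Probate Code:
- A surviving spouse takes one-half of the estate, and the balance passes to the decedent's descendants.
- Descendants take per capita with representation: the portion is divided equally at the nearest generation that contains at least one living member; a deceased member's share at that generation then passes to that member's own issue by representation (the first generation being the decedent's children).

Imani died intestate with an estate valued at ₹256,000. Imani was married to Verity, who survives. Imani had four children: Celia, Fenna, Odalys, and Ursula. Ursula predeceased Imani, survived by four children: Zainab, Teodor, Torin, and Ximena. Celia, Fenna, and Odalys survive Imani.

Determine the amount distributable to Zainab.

Zainab receives ₹8,000.

Verity takes one-half of ₹256,000 = ₹128,000. The remaining ₹128,000 passes to the descendants.
The descendants' portion (₹128,000) is divided into 4 shares of ₹32,000: Celia, Fenna, and Odalys each take ₹32,000; Ursula's ₹32,000 share passes to Ursula's issue.
Ursula's share (₹32,000) is divided into 4 shares of ₹8,000: Zainab, Teodor, Torin, and Ximena each take ₹8,000.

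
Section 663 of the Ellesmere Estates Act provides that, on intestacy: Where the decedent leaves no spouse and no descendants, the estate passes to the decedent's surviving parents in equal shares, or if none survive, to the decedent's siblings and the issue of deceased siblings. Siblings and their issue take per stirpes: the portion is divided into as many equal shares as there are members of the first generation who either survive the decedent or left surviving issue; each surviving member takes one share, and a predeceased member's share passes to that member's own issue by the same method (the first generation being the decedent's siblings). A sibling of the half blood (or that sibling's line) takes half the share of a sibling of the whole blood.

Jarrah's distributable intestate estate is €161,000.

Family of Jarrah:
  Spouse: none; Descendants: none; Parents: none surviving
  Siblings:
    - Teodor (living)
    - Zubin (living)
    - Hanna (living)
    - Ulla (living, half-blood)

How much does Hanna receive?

Hanna receives €46,000.

The entire €161,000 passes to the siblings and their issue.
Counting each half-blood sibling's line as half a unit, there are 7/2 units in €161,000, so one unit is €46,000. Whole-blood lines (Teodor, Zubin, and Hanna) take €46,000 each; half-blood lines (Ulla) take €23,000 each.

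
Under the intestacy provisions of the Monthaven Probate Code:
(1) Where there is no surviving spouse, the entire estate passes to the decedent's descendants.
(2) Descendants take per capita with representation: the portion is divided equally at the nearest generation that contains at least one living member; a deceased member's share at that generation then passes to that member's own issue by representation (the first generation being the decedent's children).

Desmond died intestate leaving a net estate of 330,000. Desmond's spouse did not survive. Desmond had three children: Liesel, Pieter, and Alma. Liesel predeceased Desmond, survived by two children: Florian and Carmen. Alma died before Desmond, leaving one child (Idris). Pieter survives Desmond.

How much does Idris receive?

Idris receives 110,000.

The entire 330,000 passes to the descendants.
That amount (330,000) is divided into 3 shares of 110,000: Pieter takes 110,000; Liesel's 110,000 share passes to Liesel's issue; Alma's 110,000 share passes to Alma's issue.
Liesel's share (110,000) is divided into 2 shares of 55,000: Florian and Carmen each take 55,000.
Alma's share (110,000) passes entirely to Idris.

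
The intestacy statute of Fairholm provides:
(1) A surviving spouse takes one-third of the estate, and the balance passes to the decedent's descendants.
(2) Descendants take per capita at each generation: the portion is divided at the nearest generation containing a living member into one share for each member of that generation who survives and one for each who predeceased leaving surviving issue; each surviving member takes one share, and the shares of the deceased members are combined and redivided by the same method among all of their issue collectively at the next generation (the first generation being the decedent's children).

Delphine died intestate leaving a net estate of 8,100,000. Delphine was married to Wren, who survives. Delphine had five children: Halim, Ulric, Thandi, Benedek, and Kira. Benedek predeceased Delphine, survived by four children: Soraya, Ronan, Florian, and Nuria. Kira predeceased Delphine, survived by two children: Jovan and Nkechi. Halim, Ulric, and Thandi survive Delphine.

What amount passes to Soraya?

Soraya receives 360,000.

Wren takes one-third of 8,100,000 = 2,700,000. The remaining 5,400,000 passes to the descendants.
The descendants' portion (5,400,000) is divided at the children's generation into 5 shares of 1,080,000. Halim, Ulric, and Thandi each take 1,080,000. The 2 shares of the deceased (Benedek and Kira) are combined into a pool of 2,160,000.
That pool (2,160,000) is divided at the grandchildren's generation equally among Soraya, Ronan, Florian, Nuria, Jovan, and Nkechi: 360,000 each.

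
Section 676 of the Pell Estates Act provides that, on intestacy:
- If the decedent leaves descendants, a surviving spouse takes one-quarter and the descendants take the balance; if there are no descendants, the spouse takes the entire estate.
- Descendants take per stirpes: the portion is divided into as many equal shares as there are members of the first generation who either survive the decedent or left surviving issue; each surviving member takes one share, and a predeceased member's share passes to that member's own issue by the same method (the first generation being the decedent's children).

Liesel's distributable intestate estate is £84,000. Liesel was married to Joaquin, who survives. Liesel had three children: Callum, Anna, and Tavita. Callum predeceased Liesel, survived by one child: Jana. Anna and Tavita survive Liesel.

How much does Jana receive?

Joaquin takes one-quarter of £84,000 = £21,000. The remaining £63,000 passes to the descendants.
The descendants' portion (£63,000) is divided into 3 shares of £21,000: Anna and Tavita each take £21,000; Callum's £21,000 share passes to Callum's issue.
Callum's share (£21,000) passes entirely to Jana.

Jana receives £21,000.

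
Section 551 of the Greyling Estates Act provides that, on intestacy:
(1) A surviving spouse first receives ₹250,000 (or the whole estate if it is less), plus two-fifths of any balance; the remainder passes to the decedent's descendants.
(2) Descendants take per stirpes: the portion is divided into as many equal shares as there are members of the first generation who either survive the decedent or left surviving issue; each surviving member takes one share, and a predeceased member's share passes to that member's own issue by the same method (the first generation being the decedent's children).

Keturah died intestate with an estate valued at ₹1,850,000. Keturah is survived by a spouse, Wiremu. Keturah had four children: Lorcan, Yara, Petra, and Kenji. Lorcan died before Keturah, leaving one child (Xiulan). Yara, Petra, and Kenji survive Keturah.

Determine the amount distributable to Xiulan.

Xiulan receives ₹240,000.

Wiremu first takes ₹250,000, leaving a balance of ₹1,600,000. Wiremu then takes two-fifths of the balance (₹640,000), for a total of ₹890,000. The remaining ₹960,000 passes to the descendants.
The descendants' portion (₹960,000) is divided into 4 shares of ₹240,000: Yara, Petra, and Kenji each take ₹240,000; Lorcan's ₹240,000 share passes to Lorcan's issue.
Lorcan's share (₹240,000) passes entirely to Xiulan.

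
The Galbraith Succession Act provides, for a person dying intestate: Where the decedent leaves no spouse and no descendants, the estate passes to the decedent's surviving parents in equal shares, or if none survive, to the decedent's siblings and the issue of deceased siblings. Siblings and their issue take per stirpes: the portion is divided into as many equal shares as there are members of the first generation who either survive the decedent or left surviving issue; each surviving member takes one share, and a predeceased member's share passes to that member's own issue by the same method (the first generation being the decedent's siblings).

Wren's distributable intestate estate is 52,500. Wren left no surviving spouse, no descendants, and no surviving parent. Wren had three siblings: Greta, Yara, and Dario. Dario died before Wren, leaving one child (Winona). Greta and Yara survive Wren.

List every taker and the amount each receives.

Greta: 17,500; Yara: 17,500; Winona: 17,500

The entire 52,500 passes to the siblings and their issue.
That amount (52,500) is divided into 3 shares of 17,500: Greta and Yara each take 17,500; Dario's 17,500 share passes to Dario's issue.
Dario's share (17,500) passes entirely to Winona.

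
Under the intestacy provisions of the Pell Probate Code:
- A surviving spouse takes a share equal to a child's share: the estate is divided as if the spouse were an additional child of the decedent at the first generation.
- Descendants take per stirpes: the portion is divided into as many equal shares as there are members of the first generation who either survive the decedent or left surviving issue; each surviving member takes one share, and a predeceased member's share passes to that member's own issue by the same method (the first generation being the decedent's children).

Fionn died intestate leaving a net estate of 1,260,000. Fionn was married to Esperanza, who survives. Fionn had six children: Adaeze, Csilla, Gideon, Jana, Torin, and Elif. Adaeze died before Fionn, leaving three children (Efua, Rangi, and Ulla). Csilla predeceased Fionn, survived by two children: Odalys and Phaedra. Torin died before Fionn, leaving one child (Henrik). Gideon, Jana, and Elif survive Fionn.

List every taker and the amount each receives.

The spouse counts as an additional share at the children's level, so there are 7 primary shares of 180,000. Esperanza takes one such share (180,000).
The children's combined portion (1,080,000) is divided into 6 shares of 180,000: Gideon, Jana, and Elif each take 180,000; Adaeze's 180,000 share passes to Adaeze's issue; Csilla's 180,000 share passes to Csilla's issue; Torin's 180,000 share passes to Torin's issue.
Adaeze's share (180,000) is divided into 3 shares of 60,000: Efua, Rangi, and Ulla each take 60,000.
Csilla's share (180,000) is divided into 2 shares of 90,000: Odalys and Phaedra each take 90,000.
Torin's share (180,000) passes entirely to Henrik.

Esperanza: 180,000; Efua: 60,000; Rangi: 60,000; Ulla: 60,000; Odalys: 90,000; Phaedra: 90,000; Gideon: 180,000; Jana: 180,000; Henrik: 180,000; Elif: 180,000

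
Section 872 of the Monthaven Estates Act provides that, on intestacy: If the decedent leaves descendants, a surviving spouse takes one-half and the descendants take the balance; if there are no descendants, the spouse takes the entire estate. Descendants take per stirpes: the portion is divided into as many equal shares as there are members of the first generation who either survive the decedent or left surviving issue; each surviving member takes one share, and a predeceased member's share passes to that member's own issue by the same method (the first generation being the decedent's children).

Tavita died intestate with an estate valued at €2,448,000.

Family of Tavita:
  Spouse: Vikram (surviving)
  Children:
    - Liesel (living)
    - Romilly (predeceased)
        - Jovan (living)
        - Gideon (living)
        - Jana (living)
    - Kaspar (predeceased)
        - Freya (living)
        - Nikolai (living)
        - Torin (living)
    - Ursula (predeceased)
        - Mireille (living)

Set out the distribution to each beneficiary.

Vikram takes one-half of €2,448,000 = €1,224,000. The remaining €1,224,000 passes to the descendants.
The descendants' portion (€1,224,000) is divided into 4 shares of €306,000: Liesel takes €306,000; Romilly's €306,000 share passes to Romilly's issue; Kaspar's €306,000 share passes to Kaspar's issue; Ursula's €306,000 share passes to Ursula's issue.
Romilly's share (€306,000) is divided into 3 shares of €102,000: Jovan, Gideon, and Jana each take €102,000.
Kaspar's share (€306,000) is divided into 3 shares of €102,000: Freya, Nikolai, and Torin each take €102,000.
Ursula's share (€306,000) passes entirely to Mireille.

Vikram: €1,224,000; Liesel: €306,000; Jovan: €102,000; Gideon: €102,000; Jana: €102,000; Freya: €102,000; Nikolai: €102,000; Torin: €102,000; Mireille: €306,000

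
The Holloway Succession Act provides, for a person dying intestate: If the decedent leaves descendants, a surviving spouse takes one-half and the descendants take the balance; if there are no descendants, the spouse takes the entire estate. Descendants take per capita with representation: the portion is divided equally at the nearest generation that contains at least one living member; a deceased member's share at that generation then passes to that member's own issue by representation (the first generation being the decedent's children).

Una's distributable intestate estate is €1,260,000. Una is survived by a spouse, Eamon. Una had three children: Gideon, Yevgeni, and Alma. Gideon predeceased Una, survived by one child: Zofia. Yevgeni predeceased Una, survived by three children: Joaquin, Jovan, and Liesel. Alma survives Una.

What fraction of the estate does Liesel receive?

Liesel receives 1/18 of the estate.

Eamon takes one-half of €1,260,000 = €630,000. The remaining €630,000 passes to the descendants.
The descendants' portion (€630,000) is divided into 3 shares of €210,000: Alma takes €210,000; Gideon's €210,000 share passes to Gideon's issue; Yevgeni's €210,000 share passes to Yevgeni's issue.
Gideon's share (€210,000) passes entirely to Zofia.
Yevgeni's share (€210,000) is divided into 3 shares of €70,000: Joaquin, Jovan, and Liesel each take €70,000.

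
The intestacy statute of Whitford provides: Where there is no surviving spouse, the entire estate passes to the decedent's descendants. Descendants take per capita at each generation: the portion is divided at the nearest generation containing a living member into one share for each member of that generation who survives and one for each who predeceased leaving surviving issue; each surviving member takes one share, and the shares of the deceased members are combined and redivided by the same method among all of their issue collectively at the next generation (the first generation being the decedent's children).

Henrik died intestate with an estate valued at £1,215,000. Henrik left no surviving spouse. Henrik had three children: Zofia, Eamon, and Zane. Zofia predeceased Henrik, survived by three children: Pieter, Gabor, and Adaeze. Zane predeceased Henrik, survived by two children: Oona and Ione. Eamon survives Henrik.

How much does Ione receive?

Ione receives £162,000.

The entire £1,215,000 passes to the descendants.
That amount (£1,215,000) is divided at the children's generation into 3 shares of £405,000. Eamon takes £405,000. The 2 shares of the deceased (Zofia and Zane) are combined into a pool of £810,000.
That pool (£810,000) is divided at the grandchildren's generation equally among Pieter, Gabor, Adaeze, Oona, and Ione: £162,000 each.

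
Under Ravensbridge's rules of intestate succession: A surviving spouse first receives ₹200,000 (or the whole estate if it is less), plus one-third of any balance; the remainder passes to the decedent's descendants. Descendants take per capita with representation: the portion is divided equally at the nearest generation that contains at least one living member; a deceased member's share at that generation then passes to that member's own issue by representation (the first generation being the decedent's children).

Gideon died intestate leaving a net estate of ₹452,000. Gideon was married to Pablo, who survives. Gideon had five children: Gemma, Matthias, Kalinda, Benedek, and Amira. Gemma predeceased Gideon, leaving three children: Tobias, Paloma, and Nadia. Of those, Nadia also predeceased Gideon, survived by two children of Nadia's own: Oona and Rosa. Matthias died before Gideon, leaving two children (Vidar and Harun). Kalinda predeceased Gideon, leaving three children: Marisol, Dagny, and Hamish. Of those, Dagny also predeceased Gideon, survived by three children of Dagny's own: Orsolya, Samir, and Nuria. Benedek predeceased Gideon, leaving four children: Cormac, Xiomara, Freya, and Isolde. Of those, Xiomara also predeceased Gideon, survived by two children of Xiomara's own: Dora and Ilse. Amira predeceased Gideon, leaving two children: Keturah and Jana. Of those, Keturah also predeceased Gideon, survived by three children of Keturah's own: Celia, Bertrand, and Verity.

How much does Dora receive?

Dora receives ₹6,000.

Pablo first takes ₹200,000, leaving a balance of ₹252,000. Pablo then takes one-third of the balance (₹84,000), for a total of ₹284,000. The remaining ₹168,000 passes to the descendants.
No child survives, so the initial division is made at the grandchildren's generation.
The descendants' portion (₹168,000) is divided into 14 shares of ₹12,000: Tobias, Paloma, Vidar, Harun, Marisol, Hamish, Cormac, Freya, Isolde, and Jana each take ₹12,000; Nadia's ₹12,000 share passes to Nadia's issue; Dagny's ₹12,000 share passes to Dagny's issue; Xiomara's ₹12,000 share passes to Xiomara's issue; Keturah's ₹12,000 share passes to Keturah's issue.
Nadia's share (₹12,000) is divided into 2 shares of ₹6,000: Oona and Rosa each take ₹6,000.
Dagny's share (₹12,000) is divided into 3 shares of ₹4,000: Orsolya, Samir, and Nuria each take ₹4,000.
Xiomara's share (₹12,000) is divided into 2 shares of ₹6,000: Dora and Ilse each take ₹6,000.
Keturah's share (₹12,000) is divided into 3 shares of ₹4,000: Celia, Bertrand, and Verity each take ₹4,000.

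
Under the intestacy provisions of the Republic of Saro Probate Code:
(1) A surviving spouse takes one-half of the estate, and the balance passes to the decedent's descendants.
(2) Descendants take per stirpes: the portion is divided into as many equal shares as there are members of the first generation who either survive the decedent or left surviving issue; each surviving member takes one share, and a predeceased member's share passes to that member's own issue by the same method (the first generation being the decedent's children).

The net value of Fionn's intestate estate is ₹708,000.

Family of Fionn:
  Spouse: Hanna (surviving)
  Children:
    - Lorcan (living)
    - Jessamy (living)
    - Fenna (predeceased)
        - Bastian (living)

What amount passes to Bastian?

Bastian receives ₹118,000.

Hanna takes one-half of ₹708,000 = ₹354,000. The remaining ₹354,000 passes to the descendants.
The descendants' portion (₹354,000) is divided into 3 shares of ₹118,000: Lorcan and Jessamy each take ₹118,000; Fenna's ₹118,000 share passes to Fenna's issue.
Fenna's share (₹118,000) passes entirely to Bastian.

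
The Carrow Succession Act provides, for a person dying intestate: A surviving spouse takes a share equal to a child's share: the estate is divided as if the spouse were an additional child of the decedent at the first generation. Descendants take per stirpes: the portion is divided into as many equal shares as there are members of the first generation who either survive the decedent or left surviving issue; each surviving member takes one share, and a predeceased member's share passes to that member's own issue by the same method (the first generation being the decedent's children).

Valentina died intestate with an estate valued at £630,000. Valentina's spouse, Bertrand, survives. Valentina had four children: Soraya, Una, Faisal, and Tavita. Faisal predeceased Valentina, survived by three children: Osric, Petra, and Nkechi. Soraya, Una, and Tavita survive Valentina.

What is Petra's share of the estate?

Petra receives £42,000.

The spouse counts as an additional share at the children's level, so there are 5 primary shares of £126,000. Bertrand takes one such share (£126,000).
The children's combined portion (£504,000) is divided into 4 shares of £126,000: Soraya, Una, and Tavita each take £126,000; Faisal's £126,000 share passes to Faisal's issue.
Faisal's share (£126,000) is divided into 3 shares of £42,000: Osric, Petra, and Nkechi each take £42,000.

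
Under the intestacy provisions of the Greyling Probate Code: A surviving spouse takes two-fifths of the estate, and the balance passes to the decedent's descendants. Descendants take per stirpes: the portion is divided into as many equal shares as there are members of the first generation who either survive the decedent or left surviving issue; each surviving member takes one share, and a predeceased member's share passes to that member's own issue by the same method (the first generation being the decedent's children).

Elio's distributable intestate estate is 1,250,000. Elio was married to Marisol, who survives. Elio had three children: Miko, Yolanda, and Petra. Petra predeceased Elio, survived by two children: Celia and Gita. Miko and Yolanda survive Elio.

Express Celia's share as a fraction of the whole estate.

Celia receives 1/10 of the estate.

Marisol takes two-fifths of 1,250,000 = 500,000. The remaining 750,000 passes to the descendants.
The descendants' portion (750,000) is divided into 3 shares of 250,000: Miko and Yolanda each take 250,000; Petra's 250,000 share passes to Petra's issue.
Petra's share (250,000) is divided into 2 shares of 125,000: Celia and Gita each take 125,000.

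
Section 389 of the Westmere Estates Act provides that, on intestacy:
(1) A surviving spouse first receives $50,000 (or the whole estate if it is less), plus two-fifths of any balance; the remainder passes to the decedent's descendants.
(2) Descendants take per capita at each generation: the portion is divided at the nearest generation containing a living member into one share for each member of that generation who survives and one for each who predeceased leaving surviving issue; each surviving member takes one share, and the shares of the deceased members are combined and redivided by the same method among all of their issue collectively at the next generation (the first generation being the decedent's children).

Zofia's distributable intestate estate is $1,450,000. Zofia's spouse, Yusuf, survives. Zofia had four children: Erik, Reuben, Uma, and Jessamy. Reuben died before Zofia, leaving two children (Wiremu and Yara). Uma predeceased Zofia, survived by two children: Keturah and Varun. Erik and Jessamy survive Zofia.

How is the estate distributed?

Yusuf first takes $50,000, leaving a balance of $1,400,000. Yusuf then takes two-fifths of the balance ($560,000), for a total of $610,000. The remaining $840,000 passes to the descendants.
The descendants' portion ($840,000) is divided at the children's generation into 4 shares of $210,000. Erik and Jessamy each take $210,000. The 2 shares of the deceased (Reuben and Uma) are combined into a pool of $420,000.
That pool ($420,000) is divided at the grandchildren's generation equally among Wiremu, Yara, Keturah, and Varun: $105,000 each.

Yusuf: $610,000; Erik: $210,000; Wiremu: $105,000; Yara: $105,000; Keturah: $105,000; Varun: $105,000; Jessamy: $210,000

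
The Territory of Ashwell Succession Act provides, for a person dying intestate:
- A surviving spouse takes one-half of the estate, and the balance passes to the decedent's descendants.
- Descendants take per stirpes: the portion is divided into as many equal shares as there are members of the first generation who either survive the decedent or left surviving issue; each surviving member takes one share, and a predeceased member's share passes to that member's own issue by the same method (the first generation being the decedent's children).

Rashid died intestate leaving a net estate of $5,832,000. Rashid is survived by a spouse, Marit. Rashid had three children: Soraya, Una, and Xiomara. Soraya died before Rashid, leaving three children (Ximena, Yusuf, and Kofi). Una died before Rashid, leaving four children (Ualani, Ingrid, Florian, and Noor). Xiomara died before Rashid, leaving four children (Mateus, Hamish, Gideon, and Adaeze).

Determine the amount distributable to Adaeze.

Adaeze receives $243,000.

Marit takes one-half of $5,832,000 = $2,916,000. The remaining $2,916,000 passes to the descendants.
The descendants' portion ($2,916,000) is divided into 3 shares of $972,000: Soraya's $972,000 share passes to Soraya's issue; Una's $972,000 share passes to Una's issue; Xiomara's $972,000 share passes to Xiomara's issue.
Soraya's share ($972,000) is divided into 3 shares of $324,000: Ximena, Yusuf, and Kofi each take $324,000.
Una's share ($972,000) is divided into 4 shares of $243,000: Ualani, Ingrid, Florian, and Noor each take $243,000.
Xiomara's share ($972,000) is divided into 4 shares of $243,000: Mateus, Hamish, Gideon, and Adaeze each take $243,000.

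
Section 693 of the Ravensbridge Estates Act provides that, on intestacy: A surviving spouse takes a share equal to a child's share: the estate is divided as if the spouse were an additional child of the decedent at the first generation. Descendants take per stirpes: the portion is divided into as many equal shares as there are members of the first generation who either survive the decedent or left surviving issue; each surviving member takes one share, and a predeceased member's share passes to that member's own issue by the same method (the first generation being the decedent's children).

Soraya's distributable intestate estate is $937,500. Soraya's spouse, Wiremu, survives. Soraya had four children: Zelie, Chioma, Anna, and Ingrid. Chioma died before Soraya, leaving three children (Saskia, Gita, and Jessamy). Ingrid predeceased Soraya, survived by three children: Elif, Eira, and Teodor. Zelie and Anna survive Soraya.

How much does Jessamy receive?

Jessamy receives $62,500.

The spouse counts as an additional share at the children's level, so there are 5 primary shares of $187,500. Wiremu takes one such share ($187,500).
The children's combined portion ($750,000) is divided into 4 shares of $187,500: Zelie and Anna each take $187,500; Chioma's $187,500 share passes to Chioma's issue; Ingrid's $187,500 share passes to Ingrid's issue.
Chioma's share ($187,500) is divided into 3 shares of $62,500: Saskia, Gita, and Jessamy each take $62,500.
Ingrid's share ($187,500) is divided into 3 shares of $62,500: Elif, Eira, and Teodor each take $62,500.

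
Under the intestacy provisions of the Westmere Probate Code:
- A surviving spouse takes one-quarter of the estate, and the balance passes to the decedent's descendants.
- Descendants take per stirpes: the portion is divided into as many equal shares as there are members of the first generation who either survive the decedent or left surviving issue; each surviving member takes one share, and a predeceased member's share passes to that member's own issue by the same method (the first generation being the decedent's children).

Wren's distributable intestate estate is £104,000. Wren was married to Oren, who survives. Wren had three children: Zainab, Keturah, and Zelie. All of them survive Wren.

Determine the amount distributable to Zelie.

Oren takes one-quarter of £104,000 = £26,000. The remaining £78,000 passes to the descendants.
The descendants' portion (£78,000) is divided into 3 shares of £26,000: Zainab, Keturah, and Zelie each take £26,000.

Zelie receives £26,000.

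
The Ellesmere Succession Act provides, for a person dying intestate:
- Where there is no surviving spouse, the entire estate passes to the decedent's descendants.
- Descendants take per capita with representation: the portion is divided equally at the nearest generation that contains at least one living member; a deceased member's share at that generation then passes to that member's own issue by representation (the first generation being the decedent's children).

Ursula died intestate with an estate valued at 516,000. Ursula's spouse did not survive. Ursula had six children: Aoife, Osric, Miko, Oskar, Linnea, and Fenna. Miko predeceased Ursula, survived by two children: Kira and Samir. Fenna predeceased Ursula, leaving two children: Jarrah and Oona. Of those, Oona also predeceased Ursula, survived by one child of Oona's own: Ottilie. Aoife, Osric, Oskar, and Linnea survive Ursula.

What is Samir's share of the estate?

The entire 516,000 passes to the descendants.
That amount (516,000) is divided into 6 shares of 86,000: Aoife, Osric, Oskar, and Linnea each take 86,000; Miko's 86,000 share passes to Miko's issue; Fenna's 86,000 share passes to Fenna's issue.
Miko's share (86,000) is divided into 2 shares of 43,000: Kira and Samir each take 43,000.
Fenna's share (86,000) is divided into 2 shares of 43,000: Jarrah takes 43,000; Oona's 43,000 share passes to Oona's issue.
Oona's share (43,000) passes entirely to Ottilie.

Samir receives 43,000.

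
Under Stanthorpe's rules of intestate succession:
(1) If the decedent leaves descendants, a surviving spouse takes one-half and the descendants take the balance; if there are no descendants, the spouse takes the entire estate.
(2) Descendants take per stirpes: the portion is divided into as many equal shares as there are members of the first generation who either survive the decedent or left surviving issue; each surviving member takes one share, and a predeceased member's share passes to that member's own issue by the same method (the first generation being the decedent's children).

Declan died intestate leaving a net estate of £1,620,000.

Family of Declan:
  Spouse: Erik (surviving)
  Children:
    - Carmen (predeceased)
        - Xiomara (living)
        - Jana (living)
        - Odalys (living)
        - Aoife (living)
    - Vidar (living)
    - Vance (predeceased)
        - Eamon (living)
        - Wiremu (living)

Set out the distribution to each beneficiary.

Erik takes one-half of £1,620,000 = £810,000. The remaining £810,000 passes to the descendants.
The descendants' portion (£810,000) is divided into 3 shares of £270,000: Vidar takes £270,000; Carmen's £270,000 share passes to Carmen's issue; Vance's £270,000 share passes to Vance's issue.
Carmen's share (£270,000) is divided into 4 shares of £67,500: Xiomara, Jana, Odalys, and Aoife each take £67,500.
Vance's share (£270,000) is divided into 2 shares of £135,000: Eamon and Wiremu each take £135,000.

Erik: £810,000; Xiomara: £67,500; Jana: £67,500; Odalys: £67,500; Aoife: £67,500; Vidar: £270,000; Eamon: £135,000; Wiremu: £135,000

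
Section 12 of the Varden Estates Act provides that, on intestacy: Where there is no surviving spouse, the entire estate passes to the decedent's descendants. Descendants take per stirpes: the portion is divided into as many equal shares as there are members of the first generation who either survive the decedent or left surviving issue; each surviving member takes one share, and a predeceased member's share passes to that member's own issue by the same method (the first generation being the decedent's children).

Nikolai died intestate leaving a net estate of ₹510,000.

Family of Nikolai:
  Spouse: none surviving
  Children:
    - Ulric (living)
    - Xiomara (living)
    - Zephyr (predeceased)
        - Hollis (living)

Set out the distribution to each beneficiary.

The entire ₹510,000 passes to the descendants.
That amount (₹510,000) is divided into 3 shares of ₹170,000: Ulric and Xiomara each take ₹170,000; Zephyr's ₹170,000 share passes to Zephyr's issue.
Zephyr's share (₹170,000) passes entirely to Hollis.

Ulric: ₹170,000; Xiomara: ₹170,000; Hollis: ₹170,000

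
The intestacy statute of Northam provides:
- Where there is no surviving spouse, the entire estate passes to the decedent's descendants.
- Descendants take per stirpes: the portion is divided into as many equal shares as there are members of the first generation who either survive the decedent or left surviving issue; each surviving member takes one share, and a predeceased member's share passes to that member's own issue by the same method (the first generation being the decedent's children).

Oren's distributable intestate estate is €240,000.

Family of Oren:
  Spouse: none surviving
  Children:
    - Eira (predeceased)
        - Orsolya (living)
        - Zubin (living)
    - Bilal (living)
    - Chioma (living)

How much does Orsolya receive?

The entire €240,000 passes to the descendants.
That amount (€240,000) is divided into 3 shares of €80,000: Bilal and Chioma each take €80,000; Eira's €80,000 share passes to Eira's issue.
Eira's share (€80,000) is divided into 2 shares of €40,000: Orsolya and Zubin each take €40,000.

Orsolya receives €40,000.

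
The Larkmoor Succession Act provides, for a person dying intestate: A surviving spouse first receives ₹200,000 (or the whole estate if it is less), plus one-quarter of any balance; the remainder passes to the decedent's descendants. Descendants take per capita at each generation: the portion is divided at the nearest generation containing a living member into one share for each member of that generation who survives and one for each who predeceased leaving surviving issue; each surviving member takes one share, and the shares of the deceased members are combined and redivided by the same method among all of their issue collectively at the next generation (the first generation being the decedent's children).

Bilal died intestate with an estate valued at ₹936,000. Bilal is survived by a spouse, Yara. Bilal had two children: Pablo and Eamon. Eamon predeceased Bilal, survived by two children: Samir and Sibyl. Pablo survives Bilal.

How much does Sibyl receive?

Yara first takes ₹200,000, leaving a balance of ₹736,000. Yara then takes one-quarter of the balance (₹184,000), for a total of ₹384,000. The remaining ₹552,000 passes to the descendants.
The descendants' portion (₹552,000) is divided at the children's generation into 2 shares of ₹276,000. Pablo takes ₹276,000. The remaining share for the deceased Eamon (₹276,000) is carried to the next generation.
That pool (₹276,000) is divided at the grandchildren's generation equally among Samir and Sibyl: ₹138,000 each.

Sibyl receives ₹138,000.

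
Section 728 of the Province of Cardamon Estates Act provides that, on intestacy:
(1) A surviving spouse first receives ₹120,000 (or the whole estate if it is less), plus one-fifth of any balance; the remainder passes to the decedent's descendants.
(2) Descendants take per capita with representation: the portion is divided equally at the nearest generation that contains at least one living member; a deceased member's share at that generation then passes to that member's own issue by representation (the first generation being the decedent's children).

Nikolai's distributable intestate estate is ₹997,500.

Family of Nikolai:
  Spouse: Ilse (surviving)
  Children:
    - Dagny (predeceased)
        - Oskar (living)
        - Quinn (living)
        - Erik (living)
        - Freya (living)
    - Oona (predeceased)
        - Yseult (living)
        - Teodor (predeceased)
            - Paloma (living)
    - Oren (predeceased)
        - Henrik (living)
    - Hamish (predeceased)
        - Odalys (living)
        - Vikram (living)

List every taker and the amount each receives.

Ilse first takes ₹120,000, leaving a balance of ₹877,500. Ilse then takes one-fifth of the balance (₹175,500), for a total of ₹295,500. The remaining ₹702,000 passes to the descendants.
No child survives, so the initial division is made at the grandchildren's generation.
The descendants' portion (₹702,000) is divided into 9 shares of ₹78,000: Oskar, Quinn, Erik, Freya, Yseult, Henrik, Odalys, and Vikram each take ₹78,000; Teodor's ₹78,000 share passes to Teodor's issue.
Teodor's share (₹78,000) passes entirely to Paloma.

Ilse: ₹295,500; Oskar: ₹78,000; Quinn: ₹78,000; Erik: ₹78,000; Freya: ₹78,000; Yseult: ₹78,000; Paloma: ₹78,000; Henrik: ₹78,000; Odalys: ₹78,000; Vikram: ₹78,000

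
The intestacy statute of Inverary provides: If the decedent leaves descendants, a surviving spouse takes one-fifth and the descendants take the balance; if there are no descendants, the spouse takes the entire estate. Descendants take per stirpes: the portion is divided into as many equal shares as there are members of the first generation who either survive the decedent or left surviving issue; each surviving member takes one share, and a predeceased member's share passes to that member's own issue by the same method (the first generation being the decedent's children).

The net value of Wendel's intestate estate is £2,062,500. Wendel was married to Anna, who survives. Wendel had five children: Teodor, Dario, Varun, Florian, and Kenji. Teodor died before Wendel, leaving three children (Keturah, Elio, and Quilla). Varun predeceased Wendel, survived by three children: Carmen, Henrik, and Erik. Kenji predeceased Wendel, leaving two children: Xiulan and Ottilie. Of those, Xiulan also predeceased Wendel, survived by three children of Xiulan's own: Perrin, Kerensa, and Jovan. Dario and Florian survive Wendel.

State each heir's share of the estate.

Anna: £412,500; Keturah: £110,000; Elio: £110,000; Quilla: £110,000; Dario: £330,000; Carmen: £110,000; Henrik: £110,000; Erik: £110,000; Florian: £330,000; Perrin: £55,000; Kerensa: £55,000; Jovan: £55,000; Ottilie: £165,000

Anna takes one-fifth of £2,062,500 = £412,500. The remaining £1,650,000 passes to the descendants.
The descendants' portion (£1,650,000) is divided into 5 shares of £330,000: Dario and Florian each take £330,000; Teodor's £330,000 share passes to Teodor's issue; Varun's £330,000 share passes to Varun's issue; Kenji's £330,000 share passes to Kenji's issue.
Teodor's share (£330,000) is divided into 3 shares of £110,000: Keturah, Elio, and Quilla each take £110,000.
Varun's share (£330,000) is divided into 3 shares of £110,000: Carmen, Henrik, and Erik each take £110,000.
Kenji's share (£330,000) is divided into 2 shares of £165,000: Ottilie takes £165,000; Xiulan's £165,000 share passes to Xiulan's issue.
Xiulan's share (£165,000) is divided into 3 shares of £55,000: Perrin, Kerensa, and Jovan each take £55,000.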